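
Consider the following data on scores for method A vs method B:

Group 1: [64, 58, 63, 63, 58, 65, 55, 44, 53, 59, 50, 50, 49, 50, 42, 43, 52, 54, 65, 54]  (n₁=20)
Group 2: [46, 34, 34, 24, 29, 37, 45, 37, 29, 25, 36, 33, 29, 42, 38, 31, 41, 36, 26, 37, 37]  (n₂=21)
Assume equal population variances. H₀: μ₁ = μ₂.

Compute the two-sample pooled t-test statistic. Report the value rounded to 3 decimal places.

test statistic = 9.518

x̄₁=54.550, s₁=7.251, n₁=20
x̄₂=34.571, s₂=6.169, n₂=21
s_p² = [19·7.251² + 20·6.169²]/39 = 45.1306
SE = √(s_p²·(1/20+1/21)) = 2.0990
t = (54.550−34.571)/2.0990 = 9.5183
df = 39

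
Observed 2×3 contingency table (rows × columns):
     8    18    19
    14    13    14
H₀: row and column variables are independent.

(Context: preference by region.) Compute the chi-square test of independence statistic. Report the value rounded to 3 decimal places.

test statistic = 3.021

Row totals [45, 41], col totals [22, 31, 33], n=86
χ² = (8−11.51)²/11.51 + (18−16.22)²/16.22 + (19−17.27)²/17.27 + (14−10.49)²/10.49 + (13−14.78)²/14.78 + (14−15.73)²/15.73 = 3.0209
df = 2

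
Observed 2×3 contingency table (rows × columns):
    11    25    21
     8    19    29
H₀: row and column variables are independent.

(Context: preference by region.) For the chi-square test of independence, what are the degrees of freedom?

degrees of freedom = 2

df = (r−1)(c−1) = (2−1)·(3−1) = 2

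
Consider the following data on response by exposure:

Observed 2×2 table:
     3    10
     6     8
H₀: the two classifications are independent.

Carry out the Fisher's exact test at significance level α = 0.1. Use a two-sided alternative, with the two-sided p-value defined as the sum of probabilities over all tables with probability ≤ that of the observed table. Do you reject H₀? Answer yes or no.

reject H₀: no

Margins: r₁=13, r₂=14, c₁=9, c₂=18, n=27
p_obs = C(13,3)·C(14,6)/C(27,9); sum pmf over tables with pmf ≤ p_obs
p-value (two-sided) = 0.41971
At α=0.1: p ≥ α → fail to reject H₀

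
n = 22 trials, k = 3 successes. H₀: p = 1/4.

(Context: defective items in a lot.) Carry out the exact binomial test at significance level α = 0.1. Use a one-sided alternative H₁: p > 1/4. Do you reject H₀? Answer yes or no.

Exact binomial: n=22, k=3, p₀=1/4=0.2500
P(X≥3) from Σ C(n,i)·p₀^i·(1−p₀)^(n−i)
p-value (one-sided, H₁ greater) = 0.93935
At α=0.1: p ≥ α → fail to reject H₀

reject H₀: no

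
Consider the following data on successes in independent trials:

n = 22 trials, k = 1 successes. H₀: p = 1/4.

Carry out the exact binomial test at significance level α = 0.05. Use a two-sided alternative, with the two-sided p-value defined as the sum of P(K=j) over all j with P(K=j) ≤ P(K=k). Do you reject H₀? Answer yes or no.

reject H₀: yes

Exact binomial: n=22, k=1, p₀=1/4=0.2500
P(X=j) = C(n,j)·p₀^j·(1−p₀)^(n−j); p = Σ P(X=j) over j with P(X=j) ≤ P(X=1)
p-value (two-sided) = 0.02484
At α=0.05: p < α → reject H₀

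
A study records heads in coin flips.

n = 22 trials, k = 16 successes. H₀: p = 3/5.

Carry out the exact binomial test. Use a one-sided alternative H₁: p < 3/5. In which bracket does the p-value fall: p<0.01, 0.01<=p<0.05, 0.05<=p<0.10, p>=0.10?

p-value bracket: p>=0.10

Exact binomial: n=22, k=16, p₀=3/5=0.6000
P(X≤16) from Σ C(n,i)·p₀^i·(1−p₀)^(n−i)
p-value (one-sided, H₁ less) = 0.92777
→ bracket: p>=0.10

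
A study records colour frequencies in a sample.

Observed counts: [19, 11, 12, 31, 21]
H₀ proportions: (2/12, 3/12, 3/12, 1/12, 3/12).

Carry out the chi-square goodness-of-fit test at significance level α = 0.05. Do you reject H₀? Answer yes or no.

reject H₀: yes

n = 94; E_i = n·p_i = [15.67, 23.50, 23.50, 7.83, 23.50]
χ² = (19−15.67)²/15.67 + (11−23.50)²/23.50 + (12−23.50)²/23.50 + (31−7.83)²/7.83 + (21−23.50)²/23.50 = 81.7660
df = 4
p-value (upper-tail) = 0.00000
At α=0.05: p < α → reject H₀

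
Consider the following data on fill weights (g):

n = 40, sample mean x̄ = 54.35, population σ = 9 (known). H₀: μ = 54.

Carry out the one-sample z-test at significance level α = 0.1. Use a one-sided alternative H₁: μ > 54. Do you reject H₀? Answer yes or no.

reject H₀: no

SE = σ/√n = 9/√40 = 1.4230
z = (x̄−μ₀)/SE = (54.35−54)/1.4230 = 0.2460
p-value (one-sided, H₁ greater) = 0.40286
At α=0.1: p ≥ α → fail to reject H₀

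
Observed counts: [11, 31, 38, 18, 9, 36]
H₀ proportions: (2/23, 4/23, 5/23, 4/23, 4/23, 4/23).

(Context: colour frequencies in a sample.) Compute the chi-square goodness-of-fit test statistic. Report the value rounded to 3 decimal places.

n = 143; E_i = n·p_i = [12.43, 24.87, 31.09, 24.87, 24.87, 24.87]
χ² = (11−12.43)²/12.43 + (31−24.87)²/24.87 + (38−31.09)²/31.09 + (18−24.87)²/24.87 + (9−24.87)²/24.87 + (36−24.87)²/24.87 = 20.2196
df = 5

test statistic = 20.220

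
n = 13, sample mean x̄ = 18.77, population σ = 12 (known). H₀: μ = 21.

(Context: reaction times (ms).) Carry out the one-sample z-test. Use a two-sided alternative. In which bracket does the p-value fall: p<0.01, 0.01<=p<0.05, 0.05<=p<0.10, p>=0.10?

SE = σ/√n = 12/√13 = 3.3282
z = (x̄−μ₀)/SE = (18.77−21)/3.3282 = -0.6700
p-value (two-sided) = 0.50284
→ bracket: p>=0.10

p-value bracket: p>=0.10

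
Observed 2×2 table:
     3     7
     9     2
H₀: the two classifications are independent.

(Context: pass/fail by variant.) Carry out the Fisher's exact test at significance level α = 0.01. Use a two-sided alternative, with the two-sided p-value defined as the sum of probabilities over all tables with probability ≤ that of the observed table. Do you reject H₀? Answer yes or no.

Margins: r₁=10, r₂=11, c₁=12, c₂=9, n=21
p_obs = C(10,3)·C(11,9)/C(21,12); sum pmf over tables with pmf ≤ p_obs
p-value (two-sided) = 0.02997
At α=0.01: p ≥ α → fail to reject H₀

reject H₀: no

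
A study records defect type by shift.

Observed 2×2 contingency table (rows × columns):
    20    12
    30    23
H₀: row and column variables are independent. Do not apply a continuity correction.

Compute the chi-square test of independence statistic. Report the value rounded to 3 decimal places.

Row totals [32, 53], col totals [50, 35], n=85
χ² = (20−18.82)²/18.82 + (12−13.18)²/13.18 + (30−31.18)²/31.18 + (23−21.82)²/21.82 = 0.2864
df = 1

test statistic = 0.286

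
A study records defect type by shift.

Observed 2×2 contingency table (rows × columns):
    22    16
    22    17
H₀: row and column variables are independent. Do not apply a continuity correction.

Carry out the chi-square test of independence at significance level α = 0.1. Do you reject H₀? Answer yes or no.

reject H₀: no

Row totals [38, 39], col totals [44, 33], n=77
χ² = (22−21.71)²/21.71 + (16−16.29)²/16.29 + (22−22.29)²/22.29 + (17−16.71)²/16.71 = 0.0173
df = 1
p-value (upper-tail) = 0.89530
At α=0.1: p ≥ α → fail to reject H₀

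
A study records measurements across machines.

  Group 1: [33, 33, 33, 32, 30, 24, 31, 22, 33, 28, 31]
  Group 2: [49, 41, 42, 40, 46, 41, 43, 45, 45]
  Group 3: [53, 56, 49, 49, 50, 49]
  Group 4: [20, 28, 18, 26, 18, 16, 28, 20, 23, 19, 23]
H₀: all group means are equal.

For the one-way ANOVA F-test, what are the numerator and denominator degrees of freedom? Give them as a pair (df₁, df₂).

degrees of freedom = [3, 33]

k = 4 groups, N = 37 total
df = (k−1, N−k) = (4−1, 37−4) = (3, 33)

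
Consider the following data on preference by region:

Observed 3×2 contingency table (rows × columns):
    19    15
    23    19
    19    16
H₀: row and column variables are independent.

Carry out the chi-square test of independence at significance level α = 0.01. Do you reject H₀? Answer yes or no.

reject H₀: no

Row totals [34, 42, 35], col totals [61, 50], n=111
χ² = (19−18.68)²/18.68 + (15−15.32)²/15.32 + (23−23.08)²/23.08 + (19−18.92)²/18.92 + (19−19.23)²/19.23 + (16−15.77)²/15.77 = 0.0188
df = 2
p-value (upper-tail) = 0.99066
At α=0.01: p ≥ α → fail to reject H₀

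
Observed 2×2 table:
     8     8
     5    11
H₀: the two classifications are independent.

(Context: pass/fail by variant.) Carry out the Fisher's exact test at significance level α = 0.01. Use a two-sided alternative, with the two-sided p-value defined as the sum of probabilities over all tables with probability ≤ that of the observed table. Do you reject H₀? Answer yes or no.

reject H₀: no

Margins: r₁=16, r₂=16, c₁=13, c₂=19, n=32
p_obs = C(16,8)·C(16,5)/C(32,13); sum pmf over tables with pmf ≤ p_obs
p-value (two-sided) = 0.47255
At α=0.01: p ≥ α → fail to reject H₀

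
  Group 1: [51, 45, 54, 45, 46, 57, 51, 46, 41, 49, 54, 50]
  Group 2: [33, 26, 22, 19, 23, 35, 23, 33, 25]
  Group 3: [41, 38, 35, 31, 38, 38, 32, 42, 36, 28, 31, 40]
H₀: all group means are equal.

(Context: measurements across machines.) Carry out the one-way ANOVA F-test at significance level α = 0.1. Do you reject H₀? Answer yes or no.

Group means [49.08, 26.56, 35.83], grand mean 38.121
SSB = Σnᵢ(x̄ᵢ−x̄)² = 2708.710; SSW = ΣΣ(x−x̄ᵢ)² = 716.806
MSB = 2708.710/2 = 1354.3548; MSW = 716.806/30 = 23.8935
F = MSB/MSW = 56.6829
df = (2, 30)
p-value (upper-tail) = 0.00000
At α=0.1: p < α → reject H₀

reject H₀: yes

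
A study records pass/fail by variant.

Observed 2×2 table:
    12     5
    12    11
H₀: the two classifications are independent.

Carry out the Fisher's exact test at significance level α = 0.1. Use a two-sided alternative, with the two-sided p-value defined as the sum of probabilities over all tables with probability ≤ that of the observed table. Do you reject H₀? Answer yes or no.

reject H₀: no

Margins: r₁=17, r₂=23, c₁=24, c₂=16, n=40
p_obs = C(17,12)·C(23,12)/C(40,24); sum pmf over tables with pmf ≤ p_obs
p-value (two-sided) = 0.33222
At α=0.1: p ≥ α → fail to reject H₀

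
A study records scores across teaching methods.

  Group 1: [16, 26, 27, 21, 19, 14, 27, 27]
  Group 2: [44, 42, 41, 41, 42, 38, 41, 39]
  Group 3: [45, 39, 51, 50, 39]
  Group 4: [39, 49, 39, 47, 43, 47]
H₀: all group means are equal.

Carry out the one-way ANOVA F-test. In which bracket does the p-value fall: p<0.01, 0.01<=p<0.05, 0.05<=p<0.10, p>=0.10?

Group means [22.12, 41.00, 44.80, 44.00], grand mean 36.778
SSB = Σnᵢ(x̄ᵢ−x̄)² = 2494.992; SSW = ΣΣ(x−x̄ᵢ)² = 451.675
MSB = 2494.992/3 = 831.6639; MSW = 451.675/23 = 19.6380
F = MSB/MSW = 42.3496
df = (3, 23)
p-value (upper-tail) = 0.00000
→ bracket: p<0.01

p-value bracket: p<0.01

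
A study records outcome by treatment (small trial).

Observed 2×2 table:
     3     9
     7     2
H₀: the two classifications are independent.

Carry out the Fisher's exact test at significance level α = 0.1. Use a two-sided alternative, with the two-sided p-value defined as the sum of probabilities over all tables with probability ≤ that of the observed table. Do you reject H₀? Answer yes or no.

reject H₀: yes

Margins: r₁=12, r₂=9, c₁=10, c₂=11, n=21
p_obs = C(12,3)·C(9,7)/C(21,10); sum pmf over tables with pmf ≤ p_obs
p-value (two-sided) = 0.02997
At α=0.1: p < α → reject H₀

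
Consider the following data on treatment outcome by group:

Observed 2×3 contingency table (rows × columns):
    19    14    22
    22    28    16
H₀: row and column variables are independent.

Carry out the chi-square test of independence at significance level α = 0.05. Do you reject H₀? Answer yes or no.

Row totals [55, 66], col totals [41, 42, 38], n=121
χ² = (19−18.64)²/18.64 + (14−19.09)²/19.09 + (22−17.27)²/17.27 + (22−22.36)²/22.36 + (28−22.91)²/22.91 + (16−20.73)²/20.73 = 4.8738
df = 2
p-value (upper-tail) = 0.08743
At α=0.05: p ≥ α → fail to reject H₀

reject H₀: no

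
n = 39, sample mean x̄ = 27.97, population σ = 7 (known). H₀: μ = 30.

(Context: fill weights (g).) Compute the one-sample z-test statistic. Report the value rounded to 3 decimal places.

SE = σ/√n = 7/√39 = 1.1209
z = (x̄−μ₀)/SE = (27.97−30)/1.1209 = -1.8110

test statistic = -1.811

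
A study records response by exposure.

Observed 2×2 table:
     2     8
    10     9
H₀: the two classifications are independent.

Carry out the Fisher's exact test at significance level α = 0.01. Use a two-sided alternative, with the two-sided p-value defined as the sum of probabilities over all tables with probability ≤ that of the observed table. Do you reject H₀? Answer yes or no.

reject H₀: no

Margins: r₁=10, r₂=19, c₁=12, c₂=17, n=29
p_obs = C(10,2)·C(19,10)/C(29,12); sum pmf over tables with pmf ≤ p_obs
p-value (two-sided) = 0.12608
At α=0.01: p ≥ α → fail to reject H₀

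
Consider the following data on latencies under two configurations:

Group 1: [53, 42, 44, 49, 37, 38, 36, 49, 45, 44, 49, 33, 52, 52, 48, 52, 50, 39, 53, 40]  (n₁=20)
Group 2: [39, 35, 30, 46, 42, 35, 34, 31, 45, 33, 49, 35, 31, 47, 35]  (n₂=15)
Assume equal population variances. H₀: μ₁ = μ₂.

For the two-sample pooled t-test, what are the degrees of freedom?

degrees of freedom = 33

df = n₁ + n₂ − 2 = 20 + 15 − 2 = 33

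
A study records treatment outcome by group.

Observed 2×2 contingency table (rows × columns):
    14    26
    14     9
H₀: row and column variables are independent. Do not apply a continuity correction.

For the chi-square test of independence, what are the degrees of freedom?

degrees of freedom = 1

df = (r−1)(c−1) = (2−1)·(2−1) = 1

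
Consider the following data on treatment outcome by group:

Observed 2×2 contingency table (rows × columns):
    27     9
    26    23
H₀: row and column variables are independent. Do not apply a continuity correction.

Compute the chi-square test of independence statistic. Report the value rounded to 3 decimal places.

Row totals [36, 49], col totals [53, 32], n=85
χ² = (27−22.45)²/22.45 + (9−13.55)²/13.55 + (26−30.55)²/30.55 + (23−18.45)²/18.45 = 4.2552
df = 1

test statistic = 4.255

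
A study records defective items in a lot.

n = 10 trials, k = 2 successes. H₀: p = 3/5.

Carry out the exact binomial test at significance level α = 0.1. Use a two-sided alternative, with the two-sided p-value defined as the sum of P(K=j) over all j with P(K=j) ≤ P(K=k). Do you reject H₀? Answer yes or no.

reject H₀: yes

Exact binomial: n=10, k=2, p₀=3/5=0.6000
P(X=j) = C(n,j)·p₀^j·(1−p₀)^(n−j); p = Σ P(X=j) over j with P(X=j) ≤ P(X=2)
p-value (two-sided) = 0.01834
At α=0.1: p < α → reject H₀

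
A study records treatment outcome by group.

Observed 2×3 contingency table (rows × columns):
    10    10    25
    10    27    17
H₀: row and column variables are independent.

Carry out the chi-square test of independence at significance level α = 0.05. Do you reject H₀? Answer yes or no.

Row totals [45, 54], col totals [20, 37, 42], n=99
χ² = (10−9.09)²/9.09 + (10−16.82)²/16.82 + (25−19.09)²/19.09 + (10−10.91)²/10.91 + (27−20.18)²/20.18 + (17−22.91)²/22.91 = 8.5874
df = 2
p-value (upper-tail) = 0.01365
At α=0.05: p < α → reject H₀

reject H₀: yes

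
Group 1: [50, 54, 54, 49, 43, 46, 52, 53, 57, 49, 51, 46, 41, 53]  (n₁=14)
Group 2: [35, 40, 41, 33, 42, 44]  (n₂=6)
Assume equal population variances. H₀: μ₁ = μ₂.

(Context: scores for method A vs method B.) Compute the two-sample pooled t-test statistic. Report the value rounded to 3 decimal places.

x̄₁=49.857, s₁=4.538, n₁=14
x̄₂=39.167, s₂=4.262, n₂=6
s_p² = [13·4.538² + 5·4.262²]/18 = 19.9193
SE = √(s_p²·(1/14+1/6)) = 2.1778
t = (49.857−39.167)/2.1778 = 4.9089
df = 18

test statistic = 4.909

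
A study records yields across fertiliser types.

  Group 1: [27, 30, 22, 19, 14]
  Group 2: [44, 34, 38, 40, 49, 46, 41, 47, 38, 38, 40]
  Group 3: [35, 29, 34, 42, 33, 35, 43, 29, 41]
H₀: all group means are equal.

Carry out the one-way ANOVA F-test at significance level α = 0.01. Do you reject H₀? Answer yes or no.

Group means [22.40, 41.36, 35.67], grand mean 35.520
SSB = Σnᵢ(x̄ᵢ−x̄)² = 1236.495; SSW = ΣΣ(x−x̄ᵢ)² = 593.745
MSB = 1236.495/2 = 618.2473; MSW = 593.745/22 = 26.9884
F = MSB/MSW = 22.9079
df = (2, 22)
p-value (upper-tail) = 0.00000
At α=0.01: p < α → reject H₀

reject H₀: yes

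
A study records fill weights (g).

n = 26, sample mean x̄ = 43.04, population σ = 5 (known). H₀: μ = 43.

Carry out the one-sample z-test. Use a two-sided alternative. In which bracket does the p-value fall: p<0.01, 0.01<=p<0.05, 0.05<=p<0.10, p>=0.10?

SE = σ/√n = 5/√26 = 0.9806
z = (x̄−μ₀)/SE = (43.04−43)/0.9806 = 0.0408
p-value (two-sided) = 0.96746
→ bracket: p>=0.10

p-value bracket: p>=0.10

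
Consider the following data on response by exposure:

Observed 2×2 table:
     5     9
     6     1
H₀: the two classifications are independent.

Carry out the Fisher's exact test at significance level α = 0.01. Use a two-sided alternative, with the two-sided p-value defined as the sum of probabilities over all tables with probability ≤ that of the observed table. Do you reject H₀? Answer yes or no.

reject H₀: no

Margins: r₁=14, r₂=7, c₁=11, c₂=10, n=21
p_obs = C(14,5)·C(7,6)/C(21,11); sum pmf over tables with pmf ≤ p_obs
p-value (two-sided) = 0.06347
At α=0.01: p ≥ α → fail to reject H₀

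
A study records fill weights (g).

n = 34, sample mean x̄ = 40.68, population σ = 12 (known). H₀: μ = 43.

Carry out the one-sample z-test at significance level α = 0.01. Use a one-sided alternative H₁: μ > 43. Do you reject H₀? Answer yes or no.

reject H₀: no

SE = σ/√n = 12/√34 = 2.0580
z = (x̄−μ₀)/SE = (40.68−43)/2.0580 = -1.1273
p-value (one-sided, H₁ greater) = 0.87020
At α=0.01: p ≥ α → fail to reject H₀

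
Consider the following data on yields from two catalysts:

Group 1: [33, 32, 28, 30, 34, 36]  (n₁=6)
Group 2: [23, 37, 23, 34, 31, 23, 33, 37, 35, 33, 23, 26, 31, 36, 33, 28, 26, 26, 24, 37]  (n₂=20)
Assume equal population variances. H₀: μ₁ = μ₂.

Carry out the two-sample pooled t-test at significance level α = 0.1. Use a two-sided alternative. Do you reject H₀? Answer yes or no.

x̄₁=32.167, s₁=2.858, n₁=6
x̄₂=29.950, s₂=5.316, n₂=20
s_p² = [5·2.858² + 19·5.316²]/24 = 24.0743
SE = √(s_p²·(1/6+1/20)) = 2.2839
t = (32.167−29.950)/2.2839 = 0.9706
df = 24
p-value (two-sided) = 0.34144
At α=0.1: p ≥ α → fail to reject H₀

reject H₀: no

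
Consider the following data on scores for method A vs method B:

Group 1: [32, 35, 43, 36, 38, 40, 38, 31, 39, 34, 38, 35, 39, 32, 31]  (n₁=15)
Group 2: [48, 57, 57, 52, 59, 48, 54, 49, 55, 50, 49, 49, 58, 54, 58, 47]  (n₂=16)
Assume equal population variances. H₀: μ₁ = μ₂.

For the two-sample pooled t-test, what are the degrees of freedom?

degrees of freedom = 29

df = n₁ + n₂ − 2 = 15 + 16 − 2 = 29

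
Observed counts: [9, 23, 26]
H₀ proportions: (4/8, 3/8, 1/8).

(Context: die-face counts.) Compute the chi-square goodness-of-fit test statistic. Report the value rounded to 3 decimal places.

test statistic = 62.356

n = 58; E_i = n·p_i = [29.00, 21.75, 7.25]
χ² = (9−29.00)²/29.00 + (23−21.75)²/21.75 + (26−7.25)²/7.25 = 62.3563
df = 2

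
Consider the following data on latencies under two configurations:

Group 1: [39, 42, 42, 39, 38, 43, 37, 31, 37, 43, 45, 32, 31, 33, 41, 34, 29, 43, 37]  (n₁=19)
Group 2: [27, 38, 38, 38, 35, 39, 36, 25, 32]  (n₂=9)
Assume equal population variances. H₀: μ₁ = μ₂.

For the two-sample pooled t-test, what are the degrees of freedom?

degrees of freedom = 26

df = n₁ + n₂ − 2 = 19 + 9 − 2 = 26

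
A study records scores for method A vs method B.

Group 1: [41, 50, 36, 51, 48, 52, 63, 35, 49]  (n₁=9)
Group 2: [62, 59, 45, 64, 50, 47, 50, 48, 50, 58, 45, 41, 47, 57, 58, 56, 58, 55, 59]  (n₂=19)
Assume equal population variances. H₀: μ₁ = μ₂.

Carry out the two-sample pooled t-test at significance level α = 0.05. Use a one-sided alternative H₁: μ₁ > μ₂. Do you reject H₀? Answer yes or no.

reject H₀: no

x̄₁=47.222, s₁=8.743, n₁=9
x̄₂=53.105, s₂=6.557, n₂=19
s_p² = [8·8.743² + 18·6.557²]/26 = 53.2825
SE = √(s_p²·(1/9+1/19)) = 2.9537
t = (47.222−53.105)/2.9537 = -1.9917
df = 26
p-value (one-sided, H₁ greater) = 0.97150
At α=0.05: p ≥ α → fail to reject H₀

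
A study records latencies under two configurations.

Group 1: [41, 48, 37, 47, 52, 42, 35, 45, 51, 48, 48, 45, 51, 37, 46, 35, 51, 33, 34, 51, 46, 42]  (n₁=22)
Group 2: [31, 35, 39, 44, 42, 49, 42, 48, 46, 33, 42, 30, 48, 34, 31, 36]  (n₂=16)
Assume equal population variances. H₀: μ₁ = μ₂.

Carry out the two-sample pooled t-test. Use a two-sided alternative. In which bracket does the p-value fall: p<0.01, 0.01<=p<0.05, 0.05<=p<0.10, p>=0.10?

p-value bracket: 0.01<=p<0.05

x̄₁=43.864, s₁=6.266, n₁=22
x̄₂=39.375, s₂=6.612, n₂=16
s_p² = [21·6.266² + 15·6.612²]/36 = 41.1206
SE = √(s_p²·(1/22+1/16)) = 2.1069
t = (43.864−39.375)/2.1069 = 2.1304
df = 36
p-value (two-sided) = 0.04004
→ bracket: 0.01<=p<0.05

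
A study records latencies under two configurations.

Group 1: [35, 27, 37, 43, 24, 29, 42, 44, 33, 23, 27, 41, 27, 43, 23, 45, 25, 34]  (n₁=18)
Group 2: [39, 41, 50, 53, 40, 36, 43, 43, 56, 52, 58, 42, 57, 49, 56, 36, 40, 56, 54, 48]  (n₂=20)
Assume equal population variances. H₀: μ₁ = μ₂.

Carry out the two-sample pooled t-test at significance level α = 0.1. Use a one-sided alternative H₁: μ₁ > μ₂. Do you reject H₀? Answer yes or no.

x̄₁=33.444, s₁=8.031, n₁=18
x̄₂=47.450, s₂=7.543, n₂=20
s_p² = [17·8.031² + 19·7.543²]/36 = 60.4832
SE = √(s_p²·(1/18+1/20)) = 2.5267
t = (33.444−47.450)/2.5267 = -5.5430
df = 36
p-value (one-sided, H₁ greater) = 1.00000
At α=0.1: p ≥ α → fail to reject H₀

reject H₀: no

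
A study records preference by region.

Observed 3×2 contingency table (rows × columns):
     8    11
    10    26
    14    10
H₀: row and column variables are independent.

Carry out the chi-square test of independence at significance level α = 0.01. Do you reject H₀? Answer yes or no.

Row totals [19, 36, 24], col totals [32, 47], n=79
χ² = (8−7.70)²/7.70 + (11−11.30)²/11.30 + (10−14.58)²/14.58 + (26−21.42)²/21.42 + (14−9.72)²/9.72 + (10−14.28)²/14.28 = 5.6054
df = 2
p-value (upper-tail) = 0.06064
At α=0.01: p ≥ α → fail to reject H₀

reject H₀: no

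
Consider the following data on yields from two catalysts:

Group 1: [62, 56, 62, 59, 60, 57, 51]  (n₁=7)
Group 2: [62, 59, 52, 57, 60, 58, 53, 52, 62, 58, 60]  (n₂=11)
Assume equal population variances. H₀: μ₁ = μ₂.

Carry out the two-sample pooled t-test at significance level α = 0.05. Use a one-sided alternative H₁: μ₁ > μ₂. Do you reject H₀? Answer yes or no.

x̄₁=58.143, s₁=3.891, n₁=7
x̄₂=57.545, s₂=3.698, n₂=11
s_p² = [6·3.891² + 10·3.698²]/16 = 14.2240
SE = √(s_p²·(1/7+1/11)) = 1.8235
t = (58.143−57.545)/1.8235 = 0.3276
df = 16
p-value (one-sided, H₁ greater) = 0.37372
At α=0.05: p ≥ α → fail to reject H₀

reject H₀: no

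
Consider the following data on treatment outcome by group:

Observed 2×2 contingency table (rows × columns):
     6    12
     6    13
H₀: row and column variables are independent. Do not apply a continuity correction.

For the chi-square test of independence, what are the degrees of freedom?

degrees of freedom = 1

df = (r−1)(c−1) = (2−1)·(2−1) = 1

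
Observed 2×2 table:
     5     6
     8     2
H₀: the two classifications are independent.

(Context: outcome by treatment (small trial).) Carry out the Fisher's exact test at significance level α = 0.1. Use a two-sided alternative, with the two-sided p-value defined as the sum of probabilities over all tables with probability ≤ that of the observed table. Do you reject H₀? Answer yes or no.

Margins: r₁=11, r₂=10, c₁=13, c₂=8, n=21
p_obs = C(11,5)·C(10,8)/C(21,13); sum pmf over tables with pmf ≤ p_obs
p-value (two-sided) = 0.18266
At α=0.1: p ≥ α → fail to reject H₀

reject H₀: no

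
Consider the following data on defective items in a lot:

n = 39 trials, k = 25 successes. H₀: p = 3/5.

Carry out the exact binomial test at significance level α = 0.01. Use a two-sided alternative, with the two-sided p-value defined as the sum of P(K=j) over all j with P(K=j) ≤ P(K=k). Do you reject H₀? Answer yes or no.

reject H₀: no

Exact binomial: n=39, k=25, p₀=3/5=0.6000
P(X=j) = C(n,j)·p₀^j·(1−p₀)^(n−j); p = Σ P(X=j) over j with P(X=j) ≤ P(X=25)
p-value (two-sided) = 0.62881
At α=0.01: p ≥ α → fail to reject H₀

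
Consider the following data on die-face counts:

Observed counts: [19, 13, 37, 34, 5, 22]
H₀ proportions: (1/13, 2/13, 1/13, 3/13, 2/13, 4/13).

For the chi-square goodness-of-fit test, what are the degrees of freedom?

df = k − 1 = 6 − 1 = 5

degrees of freedom = 5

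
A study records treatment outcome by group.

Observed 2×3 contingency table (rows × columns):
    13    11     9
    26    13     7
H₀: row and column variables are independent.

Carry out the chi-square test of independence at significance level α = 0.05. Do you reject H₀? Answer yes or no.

reject H₀: no

Row totals [33, 46], col totals [39, 24, 16], n=79
χ² = (13−16.29)²/16.29 + (11−10.03)²/10.03 + (9−6.68)²/6.68 + (26−22.71)²/22.71 + (13−13.97)²/13.97 + (7−9.32)²/9.32 = 2.6834
df = 2
p-value (upper-tail) = 0.26140
At α=0.05: p ≥ α → fail to reject H₀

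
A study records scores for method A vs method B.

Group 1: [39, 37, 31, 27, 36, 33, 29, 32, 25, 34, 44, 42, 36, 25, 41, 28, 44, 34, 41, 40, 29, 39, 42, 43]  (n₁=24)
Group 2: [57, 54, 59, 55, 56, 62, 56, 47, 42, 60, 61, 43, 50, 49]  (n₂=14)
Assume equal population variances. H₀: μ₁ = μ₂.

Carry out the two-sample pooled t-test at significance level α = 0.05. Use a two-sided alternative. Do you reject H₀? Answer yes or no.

reject H₀: yes

x̄₁=35.458, s₁=6.150, n₁=24
x̄₂=53.643, s₂=6.476, n₂=14
s_p² = [23·6.150² + 13·6.476²]/36 = 39.3104
SE = √(s_p²·(1/24+1/14)) = 2.1085
t = (35.458−53.643)/2.1085 = -8.6243
df = 36
p-value (two-sided) = 0.00000
At α=0.05: p < α → reject H₀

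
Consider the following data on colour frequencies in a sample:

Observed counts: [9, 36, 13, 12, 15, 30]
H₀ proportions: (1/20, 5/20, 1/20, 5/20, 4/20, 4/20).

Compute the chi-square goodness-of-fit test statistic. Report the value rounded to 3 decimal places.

test statistic = 27.478

n = 115; E_i = n·p_i = [5.75, 28.75, 5.75, 28.75, 23.00, 23.00]
χ² = (9−5.75)²/5.75 + (36−28.75)²/28.75 + (13−5.75)²/5.75 + (12−28.75)²/28.75 + (15−23.00)²/23.00 + (30−23.00)²/23.00 = 27.4783
df = 5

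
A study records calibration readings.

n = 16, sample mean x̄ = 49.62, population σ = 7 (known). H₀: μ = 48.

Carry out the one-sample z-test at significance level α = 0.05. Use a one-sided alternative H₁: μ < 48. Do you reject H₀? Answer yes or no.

reject H₀: no

SE = σ/√n = 7/√16 = 1.7500
z = (x̄−μ₀)/SE = (49.62−48)/1.7500 = 0.9257
p-value (one-sided, H₁ less) = 0.82270
At α=0.05: p ≥ α → fail to reject H₀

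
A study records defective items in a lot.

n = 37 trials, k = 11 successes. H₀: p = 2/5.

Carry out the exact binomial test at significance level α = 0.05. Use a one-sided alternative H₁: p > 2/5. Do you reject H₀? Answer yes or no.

Exact binomial: n=37, k=11, p₀=2/5=0.4000
P(X≥11) from Σ C(n,i)·p₀^i·(1−p₀)^(n−i)
p-value (one-sided, H₁ greater) = 0.92782
At α=0.05: p ≥ α → fail to reject H₀

reject H₀: no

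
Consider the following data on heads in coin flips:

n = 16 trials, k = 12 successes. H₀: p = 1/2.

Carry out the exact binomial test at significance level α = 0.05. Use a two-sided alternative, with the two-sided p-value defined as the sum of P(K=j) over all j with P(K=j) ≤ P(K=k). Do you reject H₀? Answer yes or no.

Exact binomial: n=16, k=12, p₀=1/2=0.5000
P(X=j) = C(n,j)·p₀^j·(1−p₀)^(n−j); p = Σ P(X=j) over j with P(X=j) ≤ P(X=12)
p-value (two-sided) = 0.07681
At α=0.05: p ≥ α → fail to reject H₀

reject H₀: no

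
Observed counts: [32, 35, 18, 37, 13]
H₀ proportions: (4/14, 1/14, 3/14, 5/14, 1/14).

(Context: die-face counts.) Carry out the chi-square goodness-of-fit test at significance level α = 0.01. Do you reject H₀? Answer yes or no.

reject H₀: yes

n = 135; E_i = n·p_i = [38.57, 9.64, 28.93, 48.21, 9.64]
χ² = (32−38.57)²/38.57 + (35−9.64)²/9.64 + (18−28.93)²/28.93 + (37−48.21)²/48.21 + (13−9.64)²/9.64 = 75.7052
df = 4
p-value (upper-tail) = 0.00000
At α=0.01: p < α → reject H₀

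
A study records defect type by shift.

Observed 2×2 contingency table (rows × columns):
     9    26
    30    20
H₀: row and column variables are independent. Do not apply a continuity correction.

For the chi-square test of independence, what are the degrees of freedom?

df = (r−1)(c−1) = (2−1)·(2−1) = 1

degrees of freedom = 1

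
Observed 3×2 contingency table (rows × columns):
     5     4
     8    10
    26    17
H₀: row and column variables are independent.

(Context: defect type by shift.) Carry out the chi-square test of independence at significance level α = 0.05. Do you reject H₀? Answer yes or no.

reject H₀: no

Row totals [9, 18, 43], col totals [39, 31], n=70
χ² = (5−5.01)²/5.01 + (4−3.99)²/3.99 + (8−10.03)²/10.03 + (10−7.97)²/7.97 + (26−23.96)²/23.96 + (17−19.04)²/19.04 = 1.3200
df = 2
p-value (upper-tail) = 0.51685
At α=0.05: p ≥ α → fail to reject H₀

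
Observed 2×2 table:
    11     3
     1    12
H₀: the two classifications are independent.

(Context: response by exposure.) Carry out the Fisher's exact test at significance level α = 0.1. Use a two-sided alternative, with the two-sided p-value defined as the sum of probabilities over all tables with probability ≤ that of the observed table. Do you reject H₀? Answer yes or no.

Margins: r₁=14, r₂=13, c₁=12, c₂=15, n=27
p_obs = C(14,11)·C(13,1)/C(27,12); sum pmf over tables with pmf ≤ p_obs
p-value (two-sided) = 0.00034
At α=0.1: p < α → reject H₀

reject H₀: yes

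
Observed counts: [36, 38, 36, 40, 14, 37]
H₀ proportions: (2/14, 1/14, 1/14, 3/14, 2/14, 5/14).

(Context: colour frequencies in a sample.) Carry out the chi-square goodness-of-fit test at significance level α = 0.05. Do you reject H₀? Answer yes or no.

reject H₀: yes

n = 201; E_i = n·p_i = [28.71, 14.36, 14.36, 43.07, 28.71, 71.79]
χ² = (36−28.71)²/28.71 + (38−14.36)²/14.36 + (36−14.36)²/14.36 + (40−43.07)²/43.07 + (14−28.71)²/28.71 + (37−71.79)²/71.79 = 98.0242
df = 5
p-value (upper-tail) = 0.00000
At α=0.05: p < α → reject H₀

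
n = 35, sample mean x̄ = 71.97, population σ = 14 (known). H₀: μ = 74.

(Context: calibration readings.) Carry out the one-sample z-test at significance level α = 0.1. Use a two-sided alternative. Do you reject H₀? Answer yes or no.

SE = σ/√n = 14/√35 = 2.3664
z = (x̄−μ₀)/SE = (71.97−74)/2.3664 = -0.8578
p-value (two-sided) = 0.39099
At α=0.1: p ≥ α → fail to reject H₀

reject H₀: no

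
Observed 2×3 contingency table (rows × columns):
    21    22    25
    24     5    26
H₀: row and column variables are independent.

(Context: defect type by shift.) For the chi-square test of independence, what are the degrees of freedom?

degrees of freedom = 2

df = (r−1)(c−1) = (2−1)·(3−1) = 2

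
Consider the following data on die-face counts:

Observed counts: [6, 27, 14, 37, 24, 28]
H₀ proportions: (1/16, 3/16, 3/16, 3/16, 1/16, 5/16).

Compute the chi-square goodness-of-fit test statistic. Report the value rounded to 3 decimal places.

test statistic = 44.408

n = 136; E_i = n·p_i = [8.50, 25.50, 25.50, 25.50, 8.50, 42.50]
χ² = (6−8.50)²/8.50 + (27−25.50)²/25.50 + (14−25.50)²/25.50 + (37−25.50)²/25.50 + (24−8.50)²/8.50 + (28−42.50)²/42.50 = 44.4078
df = 5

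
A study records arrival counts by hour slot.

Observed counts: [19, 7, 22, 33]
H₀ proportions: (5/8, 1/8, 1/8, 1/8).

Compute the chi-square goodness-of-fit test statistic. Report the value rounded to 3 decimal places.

test statistic = 86.328

n = 81; E_i = n·p_i = [50.62, 10.12, 10.12, 10.12]
χ² = (19−50.62)²/50.62 + (7−10.12)²/10.12 + (22−10.12)²/10.12 + (33−10.12)²/10.12 = 86.3284
df = 3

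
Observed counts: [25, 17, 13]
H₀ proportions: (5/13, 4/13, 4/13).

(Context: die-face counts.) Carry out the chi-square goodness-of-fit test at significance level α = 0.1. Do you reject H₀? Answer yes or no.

n = 55; E_i = n·p_i = [21.15, 16.92, 16.92]
χ² = (25−21.15)²/21.15 + (17−16.92)²/16.92 + (13−16.92)²/16.92 = 1.6091
df = 2
p-value (upper-tail) = 0.44729
At α=0.1: p ≥ α → fail to reject H₀

reject H₀: no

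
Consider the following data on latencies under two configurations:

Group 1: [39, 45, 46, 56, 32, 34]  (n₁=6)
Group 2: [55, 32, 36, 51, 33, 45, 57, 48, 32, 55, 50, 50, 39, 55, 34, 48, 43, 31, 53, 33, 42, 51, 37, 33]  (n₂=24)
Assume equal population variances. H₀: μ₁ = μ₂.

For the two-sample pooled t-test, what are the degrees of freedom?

degrees of freedom = 28

df = n₁ + n₂ − 2 = 6 + 24 − 2 = 28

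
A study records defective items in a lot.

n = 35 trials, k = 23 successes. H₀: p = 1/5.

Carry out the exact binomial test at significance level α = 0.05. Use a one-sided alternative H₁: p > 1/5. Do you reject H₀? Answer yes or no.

Exact binomial: n=35, k=23, p₀=1/5=0.2000
P(X≥23) from Σ C(n,i)·p₀^i·(1−p₀)^(n−i)
p-value (one-sided, H₁ greater) = 0.00000
At α=0.05: p < α → reject H₀

reject H₀: yes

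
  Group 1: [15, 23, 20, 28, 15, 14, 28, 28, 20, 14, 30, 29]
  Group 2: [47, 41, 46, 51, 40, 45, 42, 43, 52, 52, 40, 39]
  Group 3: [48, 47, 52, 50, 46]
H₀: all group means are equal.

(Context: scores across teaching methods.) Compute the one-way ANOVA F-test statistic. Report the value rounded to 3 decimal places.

test statistic = 72.411

Group means [22.00, 44.83, 48.60], grand mean 36.034
SSB = Σnᵢ(x̄ᵢ−x̄)² = 4082.099; SSW = ΣΣ(x−x̄ᵢ)² = 732.867
MSB = 4082.099/2 = 2041.0494; MSW = 732.867/26 = 28.1872
F = MSB/MSW = 72.4106
df = (2, 26)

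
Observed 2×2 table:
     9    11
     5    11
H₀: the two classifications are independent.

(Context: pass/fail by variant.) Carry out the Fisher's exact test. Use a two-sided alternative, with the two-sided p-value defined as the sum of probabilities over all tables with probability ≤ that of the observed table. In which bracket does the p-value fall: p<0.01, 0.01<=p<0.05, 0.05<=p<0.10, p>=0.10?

Margins: r₁=20, r₂=16, c₁=14, c₂=22, n=36
p_obs = C(20,9)·C(16,5)/C(36,14); sum pmf over tables with pmf ≤ p_obs
p-value (two-sided) = 0.50067
→ bracket: p>=0.10

p-value bracket: p>=0.10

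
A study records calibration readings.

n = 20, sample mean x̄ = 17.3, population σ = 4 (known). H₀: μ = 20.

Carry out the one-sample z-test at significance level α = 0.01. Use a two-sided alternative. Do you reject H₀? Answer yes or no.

SE = σ/√n = 4/√20 = 0.8944
z = (x̄−μ₀)/SE = (17.3−20)/0.8944 = -3.0187
p-value (two-sided) = 0.00254
At α=0.01: p < α → reject H₀

reject H₀: yes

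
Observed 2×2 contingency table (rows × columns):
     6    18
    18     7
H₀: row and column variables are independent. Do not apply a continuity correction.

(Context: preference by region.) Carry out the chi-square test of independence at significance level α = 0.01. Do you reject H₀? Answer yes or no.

reject H₀: yes

Row totals [24, 25], col totals [24, 25], n=49
χ² = (6−11.76)²/11.76 + (18−12.24)²/12.24 + (18−12.24)²/12.24 + (7−12.76)²/12.76 = 10.8241
df = 1
p-value (upper-tail) = 0.00100
At α=0.01: p < α → reject H₀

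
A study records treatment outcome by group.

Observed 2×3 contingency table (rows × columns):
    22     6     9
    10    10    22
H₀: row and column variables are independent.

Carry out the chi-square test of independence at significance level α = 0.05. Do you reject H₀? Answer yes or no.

Row totals [37, 42], col totals [32, 16, 31], n=79
χ² = (22−14.99)²/14.99 + (6−7.49)²/7.49 + (9−14.52)²/14.52 + (10−17.01)²/17.01 + (10−8.51)²/8.51 + (22−16.48)²/16.48 = 10.6779
df = 2
p-value (upper-tail) = 0.00480
At α=0.05: p < α → reject H₀

reject H₀: yes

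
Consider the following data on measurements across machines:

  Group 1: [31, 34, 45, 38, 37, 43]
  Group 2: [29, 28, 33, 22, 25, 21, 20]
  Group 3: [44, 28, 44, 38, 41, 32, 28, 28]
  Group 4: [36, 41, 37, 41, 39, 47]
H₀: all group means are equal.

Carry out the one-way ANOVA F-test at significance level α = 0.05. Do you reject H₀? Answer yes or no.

Group means [38.00, 25.43, 35.38, 40.17], grand mean 34.444
SSB = Σnᵢ(x̄ᵢ−x̄)² = 848.244; SSW = ΣΣ(x−x̄ᵢ)² = 716.423
MSB = 848.244/3 = 282.7480; MSW = 716.423/23 = 31.1488
F = MSB/MSW = 9.0773
df = (3, 23)
p-value (upper-tail) = 0.00038
At α=0.05: p < α → reject H₀

reject H₀: yes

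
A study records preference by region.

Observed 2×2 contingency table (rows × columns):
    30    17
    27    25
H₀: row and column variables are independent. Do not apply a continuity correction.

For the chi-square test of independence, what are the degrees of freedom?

degrees of freedom = 1

df = (r−1)(c−1) = (2−1)·(2−1) = 1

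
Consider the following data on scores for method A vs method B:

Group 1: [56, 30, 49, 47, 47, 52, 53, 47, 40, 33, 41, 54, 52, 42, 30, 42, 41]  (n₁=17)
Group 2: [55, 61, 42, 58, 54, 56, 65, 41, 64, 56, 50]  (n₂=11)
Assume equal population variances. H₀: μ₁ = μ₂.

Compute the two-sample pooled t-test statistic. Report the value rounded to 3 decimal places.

x̄₁=44.471, s₁=8.125, n₁=17
x̄₂=54.727, s₂=7.862, n₂=11
s_p² = [16·8.125² + 10·7.862²]/26 = 64.4007
SE = √(s_p²·(1/17+1/11)) = 3.1053
t = (44.471−54.727)/3.1053 = -3.3030
df = 26

test statistic = -3.303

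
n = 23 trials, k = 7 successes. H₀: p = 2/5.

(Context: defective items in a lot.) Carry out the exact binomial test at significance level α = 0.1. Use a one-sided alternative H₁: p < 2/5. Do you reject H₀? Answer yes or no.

Exact binomial: n=23, k=7, p₀=2/5=0.4000
P(X≤7) from Σ C(n,i)·p₀^i·(1−p₀)^(n−i)
p-value (one-sided, H₁ less) = 0.23727
At α=0.1: p ≥ α → fail to reject H₀

reject H₀: no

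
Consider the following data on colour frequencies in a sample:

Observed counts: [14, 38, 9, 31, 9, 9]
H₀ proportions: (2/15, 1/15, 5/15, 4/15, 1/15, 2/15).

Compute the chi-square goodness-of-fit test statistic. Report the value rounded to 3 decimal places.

n = 110; E_i = n·p_i = [14.67, 7.33, 36.67, 29.33, 7.33, 14.67]
χ² = (14−14.67)²/14.67 + (38−7.33)²/7.33 + (9−36.67)²/36.67 + (31−29.33)²/29.33 + (9−7.33)²/7.33 + (9−14.67)²/14.67 = 151.8114
df = 5

test statistic = 151.811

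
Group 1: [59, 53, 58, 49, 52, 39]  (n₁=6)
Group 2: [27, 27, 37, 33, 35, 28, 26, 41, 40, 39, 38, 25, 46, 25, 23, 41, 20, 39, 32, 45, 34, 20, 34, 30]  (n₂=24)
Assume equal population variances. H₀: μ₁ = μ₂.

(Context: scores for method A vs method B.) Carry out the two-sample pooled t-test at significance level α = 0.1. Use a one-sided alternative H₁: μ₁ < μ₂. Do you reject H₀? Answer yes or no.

reject H₀: no

x̄₁=51.667, s₁=7.257, n₁=6
x̄₂=32.708, s₂=7.601, n₂=24
s_p² = [5·7.257² + 23·7.601²]/28 = 56.8676
SE = √(s_p²·(1/6+1/24)) = 3.4420
t = (51.667−32.708)/3.4420 = 5.5079
df = 28
p-value (one-sided, H₁ less) = 1.00000
At α=0.1: p ≥ α → fail to reject H₀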